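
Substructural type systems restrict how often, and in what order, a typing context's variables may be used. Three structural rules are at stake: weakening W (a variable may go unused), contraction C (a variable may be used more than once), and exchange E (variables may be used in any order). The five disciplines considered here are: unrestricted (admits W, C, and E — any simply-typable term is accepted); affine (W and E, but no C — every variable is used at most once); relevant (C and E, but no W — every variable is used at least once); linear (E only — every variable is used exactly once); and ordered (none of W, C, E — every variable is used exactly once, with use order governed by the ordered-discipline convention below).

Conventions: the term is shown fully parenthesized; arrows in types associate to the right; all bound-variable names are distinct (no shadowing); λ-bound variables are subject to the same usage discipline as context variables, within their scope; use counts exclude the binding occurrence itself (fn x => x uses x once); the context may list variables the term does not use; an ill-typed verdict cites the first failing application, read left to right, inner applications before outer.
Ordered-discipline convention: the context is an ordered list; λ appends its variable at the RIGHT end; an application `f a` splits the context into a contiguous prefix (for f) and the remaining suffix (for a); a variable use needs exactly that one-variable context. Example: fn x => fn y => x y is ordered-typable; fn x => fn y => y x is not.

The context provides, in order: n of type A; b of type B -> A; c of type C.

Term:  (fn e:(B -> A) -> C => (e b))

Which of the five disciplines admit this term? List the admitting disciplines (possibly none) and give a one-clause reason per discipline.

accepted by: affine, unrestricted
variable uses: n: 0×, b: 1×, c: 0×, e (bound): 1×
use order (left to right): e, b
typing: ✓ — ((B -> A) -> C) -> C
ordered ✗ (unused: n, c — weakening required)
linear ✗ (unused: n, c — weakening required)
affine ✓ (no duplicate uses among n, b, c, e)
relevant ✗ (unused: n, c — weakening required)
unrestricted ✓ (simply typable at ((B -> A) -> C) -> C; W, C, E all held)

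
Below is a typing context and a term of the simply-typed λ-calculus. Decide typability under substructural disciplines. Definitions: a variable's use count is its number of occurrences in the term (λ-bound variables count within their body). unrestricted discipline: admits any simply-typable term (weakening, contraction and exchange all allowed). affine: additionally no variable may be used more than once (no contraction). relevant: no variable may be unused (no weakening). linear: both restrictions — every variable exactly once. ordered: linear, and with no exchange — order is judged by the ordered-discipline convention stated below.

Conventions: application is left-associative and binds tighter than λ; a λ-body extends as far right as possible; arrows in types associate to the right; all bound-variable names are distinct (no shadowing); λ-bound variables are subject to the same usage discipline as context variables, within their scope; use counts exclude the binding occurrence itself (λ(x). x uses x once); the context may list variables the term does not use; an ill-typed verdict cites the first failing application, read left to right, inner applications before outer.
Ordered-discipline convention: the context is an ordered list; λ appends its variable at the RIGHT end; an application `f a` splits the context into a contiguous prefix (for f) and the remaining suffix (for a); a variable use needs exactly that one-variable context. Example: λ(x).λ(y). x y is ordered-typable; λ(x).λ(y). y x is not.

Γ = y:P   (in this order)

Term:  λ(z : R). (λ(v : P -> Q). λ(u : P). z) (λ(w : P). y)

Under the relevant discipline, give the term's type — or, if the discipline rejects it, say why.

not well-typed under relevant — a type mismatch blocks all five
counts: y: 1; z (λ-bound): 1; v (λ-bound): 0; u (λ-bound): 0; w (λ-bound): 0
left-to-right use order: z, y
typing: ill-typed: an application expects P -> Q but receives P -> P
summary: ordered ✗ · linear ✗ · affine ✗ · relevant ✗ · unrestricted ✗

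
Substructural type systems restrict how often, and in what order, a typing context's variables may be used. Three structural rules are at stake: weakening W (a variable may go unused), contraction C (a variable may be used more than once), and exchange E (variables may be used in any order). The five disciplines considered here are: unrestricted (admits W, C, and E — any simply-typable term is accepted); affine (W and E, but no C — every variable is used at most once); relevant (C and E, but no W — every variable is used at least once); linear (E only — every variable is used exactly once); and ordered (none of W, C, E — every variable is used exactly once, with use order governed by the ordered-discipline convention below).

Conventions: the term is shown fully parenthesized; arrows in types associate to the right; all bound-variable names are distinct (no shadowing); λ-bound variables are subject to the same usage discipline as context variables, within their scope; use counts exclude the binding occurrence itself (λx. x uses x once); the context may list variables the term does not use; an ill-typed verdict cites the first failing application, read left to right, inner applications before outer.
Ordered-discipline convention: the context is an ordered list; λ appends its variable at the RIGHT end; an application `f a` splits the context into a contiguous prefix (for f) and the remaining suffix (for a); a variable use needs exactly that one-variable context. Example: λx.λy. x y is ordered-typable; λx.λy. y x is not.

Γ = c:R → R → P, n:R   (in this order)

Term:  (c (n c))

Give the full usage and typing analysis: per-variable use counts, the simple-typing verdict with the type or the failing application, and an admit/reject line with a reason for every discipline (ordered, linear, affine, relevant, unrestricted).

variable uses: c ×2; n ×1
order of uses: c, n, c
typing: ill-typed: can't apply a value of type R
ordered: ✗ — not simply typable
linear: ✗ — fails simple typing
affine: ✗ — a type mismatch blocks all five
relevant: ✗ — the type mismatch rejects it
unrestricted: ✗ — not simply typable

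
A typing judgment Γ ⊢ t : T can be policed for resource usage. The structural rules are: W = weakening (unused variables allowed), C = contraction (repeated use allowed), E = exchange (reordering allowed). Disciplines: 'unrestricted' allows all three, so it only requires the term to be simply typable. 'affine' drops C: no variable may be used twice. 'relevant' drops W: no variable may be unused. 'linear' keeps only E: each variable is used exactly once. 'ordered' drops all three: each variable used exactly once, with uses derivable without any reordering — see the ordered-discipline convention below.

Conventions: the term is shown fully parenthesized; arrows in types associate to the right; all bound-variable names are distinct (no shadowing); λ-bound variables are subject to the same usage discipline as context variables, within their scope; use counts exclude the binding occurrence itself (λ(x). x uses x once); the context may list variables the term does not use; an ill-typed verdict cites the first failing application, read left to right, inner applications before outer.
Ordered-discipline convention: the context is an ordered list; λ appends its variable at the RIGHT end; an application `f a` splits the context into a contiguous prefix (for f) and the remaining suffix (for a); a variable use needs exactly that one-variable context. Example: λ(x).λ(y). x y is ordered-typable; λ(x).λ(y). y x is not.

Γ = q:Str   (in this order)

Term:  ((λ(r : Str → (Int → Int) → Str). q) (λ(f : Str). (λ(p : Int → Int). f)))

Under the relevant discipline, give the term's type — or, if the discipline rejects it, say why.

not well-typed under relevant — needs weakening: r, p unused
counts: q ×1; r (λ-bound) ×0; f (λ-bound) ×1; p (λ-bound) ×0
uses in reading order: q, f
typing: the term checks, with type Str
all disciplines: ordered ✗; linear ✗; affine ✓; relevant ✗; unrestricted ✓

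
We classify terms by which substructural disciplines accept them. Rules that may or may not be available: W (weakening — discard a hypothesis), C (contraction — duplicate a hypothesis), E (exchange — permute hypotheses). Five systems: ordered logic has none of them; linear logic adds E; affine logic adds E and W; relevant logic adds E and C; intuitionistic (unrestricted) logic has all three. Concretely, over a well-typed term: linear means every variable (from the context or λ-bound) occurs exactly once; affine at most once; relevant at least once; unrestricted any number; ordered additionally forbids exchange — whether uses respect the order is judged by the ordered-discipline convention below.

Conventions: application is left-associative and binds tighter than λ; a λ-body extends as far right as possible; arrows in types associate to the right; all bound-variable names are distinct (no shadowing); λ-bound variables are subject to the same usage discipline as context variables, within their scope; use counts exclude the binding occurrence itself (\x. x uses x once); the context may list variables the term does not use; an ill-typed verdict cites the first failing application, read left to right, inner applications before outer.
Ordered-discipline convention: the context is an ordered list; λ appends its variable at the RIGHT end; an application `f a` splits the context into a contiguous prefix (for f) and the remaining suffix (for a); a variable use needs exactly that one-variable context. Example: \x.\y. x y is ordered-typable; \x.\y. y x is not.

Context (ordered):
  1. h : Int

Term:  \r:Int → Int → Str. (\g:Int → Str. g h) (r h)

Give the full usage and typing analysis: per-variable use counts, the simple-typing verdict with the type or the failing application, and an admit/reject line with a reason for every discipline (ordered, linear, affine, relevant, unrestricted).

counts: h ×2, r [bound] ×1, g [bound] ×1
order of uses: g, h, r, h
typing: well-typed — term : (Int → Int → Str) → Str
ordered ✗ (h ×2 used more than once (contraction))
linear ✗ (h ×2 used more than once (contraction))
affine ✗ (h ×2 used more than once (contraction))
relevant ✓ (none of h, r, g goes unused)
unrestricted ✓ (well-typed at (Int → Int → Str) → Str; no restrictions here)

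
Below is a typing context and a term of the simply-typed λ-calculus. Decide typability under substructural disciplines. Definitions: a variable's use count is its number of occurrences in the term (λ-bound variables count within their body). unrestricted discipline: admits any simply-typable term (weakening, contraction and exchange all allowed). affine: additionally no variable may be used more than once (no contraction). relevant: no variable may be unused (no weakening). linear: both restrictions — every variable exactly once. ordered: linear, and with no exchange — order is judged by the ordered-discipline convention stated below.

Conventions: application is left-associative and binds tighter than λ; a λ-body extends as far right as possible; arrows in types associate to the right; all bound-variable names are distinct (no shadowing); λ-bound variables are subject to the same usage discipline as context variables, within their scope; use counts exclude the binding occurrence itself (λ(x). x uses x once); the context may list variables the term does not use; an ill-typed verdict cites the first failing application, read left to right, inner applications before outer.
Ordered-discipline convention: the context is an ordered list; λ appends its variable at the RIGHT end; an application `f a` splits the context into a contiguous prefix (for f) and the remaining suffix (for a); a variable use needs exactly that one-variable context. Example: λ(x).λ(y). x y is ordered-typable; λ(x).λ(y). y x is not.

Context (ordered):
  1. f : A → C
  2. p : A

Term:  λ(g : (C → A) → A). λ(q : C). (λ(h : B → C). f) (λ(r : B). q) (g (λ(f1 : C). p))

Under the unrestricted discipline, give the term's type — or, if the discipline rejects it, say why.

term : ((C → A) → A) → C → C
variable uses: f: 1, p: 1, g (bound): 1, q (bound): 1, h (bound): 0, r (bound): 0, f1 (bound): 0
left-to-right use order: f, q, g, p
typing: ✓ — ((C → A) → A) → C → C
per-discipline verdicts: ordered ✗ | linear ✗ | affine ✓ | relevant ✗ | unrestricted ✓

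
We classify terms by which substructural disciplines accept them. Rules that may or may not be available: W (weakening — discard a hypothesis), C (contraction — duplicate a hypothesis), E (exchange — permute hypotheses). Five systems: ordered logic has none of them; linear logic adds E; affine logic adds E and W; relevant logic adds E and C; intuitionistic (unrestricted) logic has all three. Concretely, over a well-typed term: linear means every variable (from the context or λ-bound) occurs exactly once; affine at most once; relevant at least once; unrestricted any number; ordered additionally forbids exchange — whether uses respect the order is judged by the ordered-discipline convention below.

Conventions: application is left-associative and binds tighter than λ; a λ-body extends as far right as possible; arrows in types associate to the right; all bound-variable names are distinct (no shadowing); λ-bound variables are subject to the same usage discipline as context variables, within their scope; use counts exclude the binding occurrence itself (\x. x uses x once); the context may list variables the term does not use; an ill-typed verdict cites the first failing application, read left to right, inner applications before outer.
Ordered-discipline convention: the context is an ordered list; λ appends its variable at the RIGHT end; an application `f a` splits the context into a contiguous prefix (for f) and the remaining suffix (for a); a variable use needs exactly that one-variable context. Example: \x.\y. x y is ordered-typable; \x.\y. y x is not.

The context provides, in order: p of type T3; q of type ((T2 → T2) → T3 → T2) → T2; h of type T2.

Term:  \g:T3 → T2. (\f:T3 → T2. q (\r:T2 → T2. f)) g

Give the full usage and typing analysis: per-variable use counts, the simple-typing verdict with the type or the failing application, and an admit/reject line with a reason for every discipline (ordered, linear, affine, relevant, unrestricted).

counts: p=0, q=1, h=0, g [bound]=1, f [bound]=1, r [bound]=0
left-to-right use order: q, f, g
typing: the term checks, with type (T3 → T2) → T2
ordered: ✗, unused: p, h, r — weakening required
linear: ✗, unused: p, h, r — weakening required
affine: ✓, p, q, h, g, f, r: no repeats, contraction unneeded
relevant: ✗, unused: p, h, r — weakening required
unrestricted: ✓, typability at (T3 → T2) → T2 is all that's needed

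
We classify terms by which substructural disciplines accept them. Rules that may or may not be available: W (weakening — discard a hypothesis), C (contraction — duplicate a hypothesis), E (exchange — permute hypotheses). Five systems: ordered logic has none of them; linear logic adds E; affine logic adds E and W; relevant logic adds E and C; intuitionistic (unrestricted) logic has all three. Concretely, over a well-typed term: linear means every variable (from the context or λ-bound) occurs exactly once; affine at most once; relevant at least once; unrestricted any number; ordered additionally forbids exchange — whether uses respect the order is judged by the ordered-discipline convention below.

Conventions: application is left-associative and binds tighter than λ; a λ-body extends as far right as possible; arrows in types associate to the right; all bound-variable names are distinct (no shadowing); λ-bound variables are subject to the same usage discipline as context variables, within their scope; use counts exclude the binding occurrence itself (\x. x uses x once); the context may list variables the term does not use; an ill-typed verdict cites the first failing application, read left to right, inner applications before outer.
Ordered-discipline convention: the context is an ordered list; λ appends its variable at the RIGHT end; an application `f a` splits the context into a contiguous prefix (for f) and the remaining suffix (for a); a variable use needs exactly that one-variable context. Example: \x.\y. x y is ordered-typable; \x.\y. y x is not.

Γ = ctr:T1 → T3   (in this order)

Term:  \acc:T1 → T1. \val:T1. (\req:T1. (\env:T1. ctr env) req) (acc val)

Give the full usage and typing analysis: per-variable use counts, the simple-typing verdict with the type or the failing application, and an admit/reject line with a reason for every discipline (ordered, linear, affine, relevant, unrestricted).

usage: ctr ×1; acc (λ-bound) ×1; val (λ-bound) ×1; req (λ-bound) ×1; env (λ-bound) ×1
order of uses: ctr, env, req, acc, val
typing: the term checks, with type (T1 → T1) → T1 → T3
ordered: ✓, single-use (ctr, acc, val, req, env), ordered derivation ok
linear: ✓, each of ctr, acc, val, req, env used exactly once
affine: ✓, at most one use each (ctr, acc, val, req, env)
relevant: ✓, at least one use each (ctr, acc, val, req, env)
unrestricted: ✓, well-typed at (T1 → T1) → T1 → T3; no restrictions here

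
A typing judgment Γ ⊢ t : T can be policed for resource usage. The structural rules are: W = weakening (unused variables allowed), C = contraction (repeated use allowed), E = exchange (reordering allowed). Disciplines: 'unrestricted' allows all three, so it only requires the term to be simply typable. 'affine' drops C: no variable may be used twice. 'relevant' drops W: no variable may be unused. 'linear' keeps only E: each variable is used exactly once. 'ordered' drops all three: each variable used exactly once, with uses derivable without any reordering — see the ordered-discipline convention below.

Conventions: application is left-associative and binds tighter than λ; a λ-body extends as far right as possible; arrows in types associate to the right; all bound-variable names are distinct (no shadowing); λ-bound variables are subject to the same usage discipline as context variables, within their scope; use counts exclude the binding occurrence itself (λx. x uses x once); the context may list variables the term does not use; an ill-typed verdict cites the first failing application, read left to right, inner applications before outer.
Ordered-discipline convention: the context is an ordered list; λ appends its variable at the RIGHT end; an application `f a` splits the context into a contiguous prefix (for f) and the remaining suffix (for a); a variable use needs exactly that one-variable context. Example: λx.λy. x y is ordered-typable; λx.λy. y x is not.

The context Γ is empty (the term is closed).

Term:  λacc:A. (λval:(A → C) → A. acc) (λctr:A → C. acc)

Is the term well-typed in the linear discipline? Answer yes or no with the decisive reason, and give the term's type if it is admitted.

no — acc ×2 used more than once (contraction); val, ctr never used (weakening)
counts: acc [bound]: 2; val [bound]: 0; ctr [bound]: 0
order of uses: acc, acc
typing: the term checks, with type A → A
summary: ordered ✗ | linear ✗ | affine ✗ | relevant ✗ | unrestricted ✓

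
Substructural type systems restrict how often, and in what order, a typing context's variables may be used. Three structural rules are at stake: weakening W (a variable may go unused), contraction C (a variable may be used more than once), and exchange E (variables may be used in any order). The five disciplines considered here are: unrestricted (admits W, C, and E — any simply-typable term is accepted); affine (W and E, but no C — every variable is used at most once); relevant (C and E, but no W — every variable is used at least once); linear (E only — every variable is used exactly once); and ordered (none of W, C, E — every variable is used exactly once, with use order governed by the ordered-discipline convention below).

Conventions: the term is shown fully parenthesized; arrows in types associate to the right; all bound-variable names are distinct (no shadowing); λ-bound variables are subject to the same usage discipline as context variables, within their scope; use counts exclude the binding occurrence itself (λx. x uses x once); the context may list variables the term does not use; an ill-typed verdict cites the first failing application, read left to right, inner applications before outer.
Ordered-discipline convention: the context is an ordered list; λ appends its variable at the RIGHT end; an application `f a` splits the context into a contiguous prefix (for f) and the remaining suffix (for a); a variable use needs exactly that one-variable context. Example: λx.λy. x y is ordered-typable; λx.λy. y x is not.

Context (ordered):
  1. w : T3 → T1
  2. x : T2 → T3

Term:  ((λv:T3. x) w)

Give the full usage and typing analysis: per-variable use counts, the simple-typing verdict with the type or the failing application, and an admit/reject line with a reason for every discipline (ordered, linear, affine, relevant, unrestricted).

variable uses: w: 1, x: 1, v [bound]: 0
order of uses: x, w
typing: ill-typed: argument of type T3 → T1 where T3 is required
ordered: ✗, fails simple typing
linear: ✗, a type mismatch blocks all five
affine: ✗, the type mismatch rejects it
relevant: ✗, not simply typable
unrestricted: ✗, fails simple typing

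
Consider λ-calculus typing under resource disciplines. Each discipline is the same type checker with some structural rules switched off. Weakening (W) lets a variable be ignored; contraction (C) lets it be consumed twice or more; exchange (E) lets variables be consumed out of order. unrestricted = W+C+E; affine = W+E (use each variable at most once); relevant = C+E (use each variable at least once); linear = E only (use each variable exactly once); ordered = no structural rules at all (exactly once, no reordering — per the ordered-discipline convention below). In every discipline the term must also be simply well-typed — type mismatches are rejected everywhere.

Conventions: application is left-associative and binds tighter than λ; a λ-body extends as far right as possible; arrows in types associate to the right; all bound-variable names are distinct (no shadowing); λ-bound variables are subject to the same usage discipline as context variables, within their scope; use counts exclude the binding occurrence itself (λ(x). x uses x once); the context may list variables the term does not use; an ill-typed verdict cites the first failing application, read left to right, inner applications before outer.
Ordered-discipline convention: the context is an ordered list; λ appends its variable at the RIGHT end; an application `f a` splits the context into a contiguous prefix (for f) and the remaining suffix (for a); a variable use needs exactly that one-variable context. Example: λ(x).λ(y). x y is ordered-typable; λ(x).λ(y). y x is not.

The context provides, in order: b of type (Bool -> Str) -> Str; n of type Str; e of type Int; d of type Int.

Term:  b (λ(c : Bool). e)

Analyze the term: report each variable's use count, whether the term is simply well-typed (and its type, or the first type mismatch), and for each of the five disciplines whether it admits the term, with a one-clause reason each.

use counts: b=1, n=0, e=1, d=0, c [bound]=0
left-to-right use order: b, e
typing: ill-typed: an application expects Bool -> Str but receives Bool -> Int
ordered: ✗, not simply typable
linear: ✗, fails simple typing
affine: ✗, a type mismatch blocks all five
relevant: ✗, the type mismatch rejects it
unrestricted: ✗, not simply typable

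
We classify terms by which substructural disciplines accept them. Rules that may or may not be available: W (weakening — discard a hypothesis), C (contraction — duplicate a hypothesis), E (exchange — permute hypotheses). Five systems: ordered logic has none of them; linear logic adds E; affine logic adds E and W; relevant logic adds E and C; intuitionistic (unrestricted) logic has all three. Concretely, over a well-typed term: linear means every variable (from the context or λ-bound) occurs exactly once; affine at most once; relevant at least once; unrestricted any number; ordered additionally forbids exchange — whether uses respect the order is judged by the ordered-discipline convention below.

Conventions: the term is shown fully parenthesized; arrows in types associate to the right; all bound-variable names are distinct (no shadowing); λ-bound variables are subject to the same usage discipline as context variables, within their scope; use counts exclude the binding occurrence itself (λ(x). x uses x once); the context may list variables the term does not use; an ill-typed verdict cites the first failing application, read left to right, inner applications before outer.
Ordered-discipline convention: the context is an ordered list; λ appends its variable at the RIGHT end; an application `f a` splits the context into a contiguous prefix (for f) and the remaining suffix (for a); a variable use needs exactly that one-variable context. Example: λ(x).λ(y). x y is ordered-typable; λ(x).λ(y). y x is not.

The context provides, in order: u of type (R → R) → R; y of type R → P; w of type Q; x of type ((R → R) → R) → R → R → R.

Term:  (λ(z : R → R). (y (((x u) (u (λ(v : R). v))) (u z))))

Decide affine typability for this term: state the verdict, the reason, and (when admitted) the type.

no — uses contraction: u ×3
variable uses: u=3, y=1, w=0, x=1, z (bound)=1, v (bound)=1
use order (left to right): y, x, u, u, v, u, z
typing: well-typed at (R → R) → P
summary: ordered ✗; linear ✗; affine ✗; relevant ✗; unrestricted ✓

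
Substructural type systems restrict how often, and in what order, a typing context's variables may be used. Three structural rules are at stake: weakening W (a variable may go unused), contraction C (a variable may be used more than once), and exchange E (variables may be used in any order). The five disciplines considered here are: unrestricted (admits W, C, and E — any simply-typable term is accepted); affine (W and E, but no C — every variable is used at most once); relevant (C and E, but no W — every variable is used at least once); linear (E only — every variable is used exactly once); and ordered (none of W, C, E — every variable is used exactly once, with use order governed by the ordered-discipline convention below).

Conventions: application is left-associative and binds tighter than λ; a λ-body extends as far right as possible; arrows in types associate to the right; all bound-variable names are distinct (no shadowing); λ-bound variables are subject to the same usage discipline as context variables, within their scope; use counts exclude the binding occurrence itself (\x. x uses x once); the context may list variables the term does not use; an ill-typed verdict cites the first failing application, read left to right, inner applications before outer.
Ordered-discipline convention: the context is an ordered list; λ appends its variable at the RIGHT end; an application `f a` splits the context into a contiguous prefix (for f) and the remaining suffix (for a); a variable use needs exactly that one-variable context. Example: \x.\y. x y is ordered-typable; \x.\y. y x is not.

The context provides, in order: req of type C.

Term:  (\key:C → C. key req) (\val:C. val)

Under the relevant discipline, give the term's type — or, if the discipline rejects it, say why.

term : C
counts: req ×1, key (bound) ×1, val (bound) ×1
uses in reading order: key, req, val
typing: the term checks, with type C
summary: ordered ✗ · linear ✓ · affine ✓ · relevant ✓ · unrestricted ✓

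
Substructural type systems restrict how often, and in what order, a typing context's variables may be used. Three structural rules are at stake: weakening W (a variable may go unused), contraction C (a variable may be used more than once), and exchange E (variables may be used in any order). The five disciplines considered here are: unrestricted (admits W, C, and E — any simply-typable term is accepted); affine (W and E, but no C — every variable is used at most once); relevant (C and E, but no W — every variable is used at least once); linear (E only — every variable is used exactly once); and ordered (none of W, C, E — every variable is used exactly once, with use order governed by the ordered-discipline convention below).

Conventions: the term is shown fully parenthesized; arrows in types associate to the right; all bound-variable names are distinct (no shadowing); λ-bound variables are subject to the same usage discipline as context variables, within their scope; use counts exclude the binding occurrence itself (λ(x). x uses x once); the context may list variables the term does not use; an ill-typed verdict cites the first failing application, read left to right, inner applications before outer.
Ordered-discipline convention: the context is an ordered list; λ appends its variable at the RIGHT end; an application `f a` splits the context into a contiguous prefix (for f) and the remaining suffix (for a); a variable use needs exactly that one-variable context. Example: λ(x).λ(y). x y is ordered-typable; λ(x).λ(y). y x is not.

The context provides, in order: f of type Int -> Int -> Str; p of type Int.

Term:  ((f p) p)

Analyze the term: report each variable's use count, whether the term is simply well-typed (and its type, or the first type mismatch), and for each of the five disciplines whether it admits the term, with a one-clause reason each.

use counts: f=1; p=2
uses in reading order: f, p, p
typing: ✓ — Str
ordered: ✗ — uses contraction: p ×2
linear: ✗ — uses contraction: p ×2
affine: ✗ — uses contraction: p ×2
relevant: ✓ — none of f, p goes unused
unrestricted: ✓ — well-typed at Str; no restrictions here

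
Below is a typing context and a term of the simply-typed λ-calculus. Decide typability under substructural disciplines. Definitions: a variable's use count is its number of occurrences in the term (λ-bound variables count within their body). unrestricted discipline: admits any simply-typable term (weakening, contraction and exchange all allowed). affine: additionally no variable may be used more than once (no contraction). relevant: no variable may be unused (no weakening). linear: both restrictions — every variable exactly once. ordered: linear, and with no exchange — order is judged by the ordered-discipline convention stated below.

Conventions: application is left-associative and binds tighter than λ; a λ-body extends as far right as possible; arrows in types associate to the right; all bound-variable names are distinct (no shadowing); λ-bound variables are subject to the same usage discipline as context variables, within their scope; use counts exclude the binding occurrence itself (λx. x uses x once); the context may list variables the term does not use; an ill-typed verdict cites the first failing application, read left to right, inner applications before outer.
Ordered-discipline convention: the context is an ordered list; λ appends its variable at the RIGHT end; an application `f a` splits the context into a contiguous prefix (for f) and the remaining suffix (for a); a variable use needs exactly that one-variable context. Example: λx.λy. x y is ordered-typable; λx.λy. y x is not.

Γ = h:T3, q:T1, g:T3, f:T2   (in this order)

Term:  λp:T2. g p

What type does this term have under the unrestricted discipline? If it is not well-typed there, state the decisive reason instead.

not well-typed under unrestricted — the type mismatch rejects it
counts: h: 0×; q: 0×; g: 1×; f: 0×; p (λ-bound): 1×
use order (left to right): g, p
typing: ill-typed: non-function type T3 applied to an argument
across the five disciplines: ordered ✗ · linear ✗ · affine ✗ · relevant ✗ · unrestricted ✗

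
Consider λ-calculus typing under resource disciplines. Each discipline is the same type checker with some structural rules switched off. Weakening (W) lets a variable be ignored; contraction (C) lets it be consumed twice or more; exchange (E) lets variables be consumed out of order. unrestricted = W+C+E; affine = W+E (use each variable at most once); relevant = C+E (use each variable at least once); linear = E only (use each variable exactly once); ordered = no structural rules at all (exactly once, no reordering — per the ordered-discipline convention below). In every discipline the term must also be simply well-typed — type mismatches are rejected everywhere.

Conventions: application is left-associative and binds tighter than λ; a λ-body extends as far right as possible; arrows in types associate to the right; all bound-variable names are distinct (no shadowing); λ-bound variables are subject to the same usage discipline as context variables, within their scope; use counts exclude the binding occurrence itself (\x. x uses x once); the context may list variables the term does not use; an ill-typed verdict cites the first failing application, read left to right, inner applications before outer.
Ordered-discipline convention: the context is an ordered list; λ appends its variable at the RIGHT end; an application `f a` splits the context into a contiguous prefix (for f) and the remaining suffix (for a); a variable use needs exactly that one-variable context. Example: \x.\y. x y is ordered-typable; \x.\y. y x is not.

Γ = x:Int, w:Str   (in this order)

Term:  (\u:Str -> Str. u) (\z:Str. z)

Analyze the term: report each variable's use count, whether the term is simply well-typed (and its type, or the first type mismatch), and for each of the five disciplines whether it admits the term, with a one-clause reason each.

usage: x=0, w=0, u (bound)=1, z (bound)=1
uses in reading order: u, z
typing: well-typed at Str -> Str
ordered: ✗ — unused: x, w — weakening required
linear: ✗ — unused: x, w — weakening required
affine: ✓ — at most one use each (x, w, u, z)
relevant: ✗ — unused: x, w — weakening required
unrestricted: ✓ — well-typed at Str -> Str; no restrictions here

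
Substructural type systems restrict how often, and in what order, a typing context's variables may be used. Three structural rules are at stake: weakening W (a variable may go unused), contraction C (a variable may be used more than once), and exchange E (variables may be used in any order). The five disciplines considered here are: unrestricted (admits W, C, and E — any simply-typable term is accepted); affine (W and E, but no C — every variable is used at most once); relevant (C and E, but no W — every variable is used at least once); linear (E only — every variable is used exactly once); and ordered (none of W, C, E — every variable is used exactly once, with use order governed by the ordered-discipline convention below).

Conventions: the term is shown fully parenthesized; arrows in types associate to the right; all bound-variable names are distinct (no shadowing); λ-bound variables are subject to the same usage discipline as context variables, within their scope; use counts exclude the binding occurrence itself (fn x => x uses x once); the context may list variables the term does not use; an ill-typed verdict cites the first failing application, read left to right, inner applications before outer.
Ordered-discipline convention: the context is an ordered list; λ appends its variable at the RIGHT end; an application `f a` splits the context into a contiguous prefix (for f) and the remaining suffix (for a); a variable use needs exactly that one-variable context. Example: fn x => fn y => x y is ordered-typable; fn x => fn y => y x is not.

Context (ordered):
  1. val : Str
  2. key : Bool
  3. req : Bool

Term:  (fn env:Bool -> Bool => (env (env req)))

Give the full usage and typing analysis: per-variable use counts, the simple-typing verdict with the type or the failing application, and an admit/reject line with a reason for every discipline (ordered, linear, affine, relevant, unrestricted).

variable uses: val: 0×; key: 0×; req: 1×; env [bound]: 2×
order of uses: env, env, req
typing: ✓ — (Bool -> Bool) -> Bool
ordered: ✗, env ×2 used more than once (contraction); val, key never used (weakening)
linear: ✗, env ×2 used more than once (contraction); val, key never used (weakening)
affine: ✗, env ×2 used more than once (contraction)
relevant: ✗, val, key never used (weakening)
unrestricted: ✓, type-checks ((Bool -> Bool) -> Bool) and nothing is barred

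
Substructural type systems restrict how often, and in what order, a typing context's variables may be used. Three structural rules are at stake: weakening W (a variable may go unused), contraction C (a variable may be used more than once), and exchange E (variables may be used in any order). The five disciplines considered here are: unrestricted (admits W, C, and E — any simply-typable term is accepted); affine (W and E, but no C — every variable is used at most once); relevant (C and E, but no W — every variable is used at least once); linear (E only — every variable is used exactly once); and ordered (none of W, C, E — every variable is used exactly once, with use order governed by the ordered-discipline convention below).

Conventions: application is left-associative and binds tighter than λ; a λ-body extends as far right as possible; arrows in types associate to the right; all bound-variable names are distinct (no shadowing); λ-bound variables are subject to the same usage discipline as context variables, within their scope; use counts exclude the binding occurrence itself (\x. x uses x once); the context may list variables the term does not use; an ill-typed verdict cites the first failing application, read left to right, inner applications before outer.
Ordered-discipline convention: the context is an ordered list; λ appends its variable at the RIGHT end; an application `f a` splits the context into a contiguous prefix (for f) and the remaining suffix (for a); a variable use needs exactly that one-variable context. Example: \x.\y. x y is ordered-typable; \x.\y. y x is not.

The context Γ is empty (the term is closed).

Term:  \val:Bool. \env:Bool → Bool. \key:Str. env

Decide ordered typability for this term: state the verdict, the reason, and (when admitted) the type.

no — val, key never used (weakening)
usage: val (bound) ×0; env (bound) ×1; key (bound) ×0
uses in reading order: env
typing: well-typed at Bool → (Bool → Bool) → Str → Bool → Bool
across the five disciplines: ordered ✗ · linear ✗ · affine ✓ · relevant ✗ · unrestricted ✓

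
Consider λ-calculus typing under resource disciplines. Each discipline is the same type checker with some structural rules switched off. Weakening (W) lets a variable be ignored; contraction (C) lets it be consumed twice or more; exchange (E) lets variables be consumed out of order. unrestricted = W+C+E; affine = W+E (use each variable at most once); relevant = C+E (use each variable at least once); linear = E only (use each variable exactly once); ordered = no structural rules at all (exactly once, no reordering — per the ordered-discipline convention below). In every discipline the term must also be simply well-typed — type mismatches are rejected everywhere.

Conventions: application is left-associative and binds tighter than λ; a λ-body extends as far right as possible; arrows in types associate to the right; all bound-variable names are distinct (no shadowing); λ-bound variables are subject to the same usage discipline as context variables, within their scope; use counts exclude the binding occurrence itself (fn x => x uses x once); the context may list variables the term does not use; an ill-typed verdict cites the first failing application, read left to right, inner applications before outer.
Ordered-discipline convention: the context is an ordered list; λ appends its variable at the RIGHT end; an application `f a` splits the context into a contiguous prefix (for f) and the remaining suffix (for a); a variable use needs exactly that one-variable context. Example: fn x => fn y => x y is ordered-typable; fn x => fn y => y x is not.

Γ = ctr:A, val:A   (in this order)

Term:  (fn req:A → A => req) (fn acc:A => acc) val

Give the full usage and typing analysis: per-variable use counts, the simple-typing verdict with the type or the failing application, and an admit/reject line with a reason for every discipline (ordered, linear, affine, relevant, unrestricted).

use counts: ctr ×0; val ×1; req (λ-bound) ×1; acc (λ-bound) ×1
order of uses: req, acc, val
typing: well-typed at A
ordered: ✗, needs weakening: ctr unused
linear: ✗, needs weakening: ctr unused
affine: ✓, no duplicate uses among ctr, val, req, acc
relevant: ✗, needs weakening: ctr unused
unrestricted: ✓, type-checks (A) and nothing is barred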